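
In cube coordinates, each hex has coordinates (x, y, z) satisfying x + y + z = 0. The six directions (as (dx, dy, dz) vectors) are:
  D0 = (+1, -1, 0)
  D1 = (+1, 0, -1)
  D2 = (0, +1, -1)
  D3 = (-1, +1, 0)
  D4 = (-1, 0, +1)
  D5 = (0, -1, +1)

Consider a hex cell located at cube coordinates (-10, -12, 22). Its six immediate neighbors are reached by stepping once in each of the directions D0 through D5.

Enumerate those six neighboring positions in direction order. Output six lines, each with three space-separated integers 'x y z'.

Center: (-10, -12, 22). Add each direction:
  D0: (-10, -12, 22) + (1, -1, 0) = (-9, -13, 22)
  D1: (-10, -12, 22) + (1, 0, -1) = (-9, -12, 21)
  D2: (-10, -12, 22) + (0, 1, -1) = (-10, -11, 21)
  D3: (-10, -12, 22) + (-1, 1, 0) = (-11, -11, 22)
  D4: (-10, -12, 22) + (-1, 0, 1) = (-11, -12, 23)
  D5: (-10, -12, 22) + (0, -1, 1) = (-10, -13, 23)

Answer: -9 -13 22
-9 -12 21
-10 -11 21
-11 -11 22
-11 -12 23
-10 -13 23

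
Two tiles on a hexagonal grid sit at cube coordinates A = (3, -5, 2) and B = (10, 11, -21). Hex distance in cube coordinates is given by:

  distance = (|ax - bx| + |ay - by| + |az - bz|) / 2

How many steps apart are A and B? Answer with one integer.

|ax - bx| = |3 - 10| = 7
|ay - by| = |-5 - 11| = 16
|az - bz| = |2 - (-21)| = 23
distance = (7 + 16 + 23) / 2 = 46 / 2 = 23

Answer: 23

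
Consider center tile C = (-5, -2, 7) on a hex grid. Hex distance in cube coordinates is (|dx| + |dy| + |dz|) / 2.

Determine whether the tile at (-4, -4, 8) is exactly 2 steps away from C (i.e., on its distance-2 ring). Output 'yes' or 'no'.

|px - cx| = |-4 - (-5)| = 1
|py - cy| = |-4 - (-2)| = 2
|pz - cz| = |8 - 7| = 1
distance = (1+2+1)/2 = 4/2 = 2
radius = 2; distance == radius -> yes

Answer: yes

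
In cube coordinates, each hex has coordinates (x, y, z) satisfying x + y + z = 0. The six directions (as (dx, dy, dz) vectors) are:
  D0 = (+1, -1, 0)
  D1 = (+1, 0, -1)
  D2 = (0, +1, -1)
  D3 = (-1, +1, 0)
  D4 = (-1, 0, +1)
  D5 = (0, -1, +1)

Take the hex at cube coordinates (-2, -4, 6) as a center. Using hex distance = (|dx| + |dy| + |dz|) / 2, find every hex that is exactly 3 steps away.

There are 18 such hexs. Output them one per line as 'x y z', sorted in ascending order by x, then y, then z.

Walk ring at distance 3 from (-2, -4, 6):
Start at center + D4*3 = (-5, -4, 9)
  hex 0: (-5, -4, 9)
  hex 1: (-4, -5, 9)
  hex 2: (-3, -6, 9)
  hex 3: (-2, -7, 9)
  hex 4: (-1, -7, 8)
  hex 5: (0, -7, 7)
  hex 6: (1, -7, 6)
  hex 7: (1, -6, 5)
  hex 8: (1, -5, 4)
  hex 9: (1, -4, 3)
  hex 10: (0, -3, 3)
  hex 11: (-1, -2, 3)
  hex 12: (-2, -1, 3)
  hex 13: (-3, -1, 4)
  hex 14: (-4, -1, 5)
  hex 15: (-5, -1, 6)
  hex 16: (-5, -2, 7)
  hex 17: (-5, -3, 8)
Sorted: 18 hexes.

Answer: -5 -4 9
-5 -3 8
-5 -2 7
-5 -1 6
-4 -5 9
-4 -1 5
-3 -6 9
-3 -1 4
-2 -7 9
-2 -1 3
-1 -7 8
-1 -2 3
0 -7 7
0 -3 3
1 -7 6
1 -6 5
1 -5 4
1 -4 3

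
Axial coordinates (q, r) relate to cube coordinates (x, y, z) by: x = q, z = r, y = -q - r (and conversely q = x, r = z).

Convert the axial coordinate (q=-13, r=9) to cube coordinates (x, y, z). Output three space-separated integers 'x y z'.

x = q = -13
z = r = 9
y = -x - z = -(-13) - (9) = 4

Answer: -13 4 9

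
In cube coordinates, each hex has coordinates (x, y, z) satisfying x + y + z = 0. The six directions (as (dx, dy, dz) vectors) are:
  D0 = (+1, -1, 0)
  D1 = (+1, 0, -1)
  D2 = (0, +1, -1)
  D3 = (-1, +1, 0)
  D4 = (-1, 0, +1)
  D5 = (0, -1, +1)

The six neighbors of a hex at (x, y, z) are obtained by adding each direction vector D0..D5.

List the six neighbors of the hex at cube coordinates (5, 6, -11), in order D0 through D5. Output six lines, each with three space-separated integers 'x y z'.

Center: (5, 6, -11). Add each direction:
  D0: (5, 6, -11) + (1, -1, 0) = (6, 5, -11)
  D1: (5, 6, -11) + (1, 0, -1) = (6, 6, -12)
  D2: (5, 6, -11) + (0, 1, -1) = (5, 7, -12)
  D3: (5, 6, -11) + (-1, 1, 0) = (4, 7, -11)
  D4: (5, 6, -11) + (-1, 0, 1) = (4, 6, -10)
  D5: (5, 6, -11) + (0, -1, 1) = (5, 5, -10)

Answer: 6 5 -11
6 6 -12
5 7 -12
4 7 -11
4 6 -10
5 5 -10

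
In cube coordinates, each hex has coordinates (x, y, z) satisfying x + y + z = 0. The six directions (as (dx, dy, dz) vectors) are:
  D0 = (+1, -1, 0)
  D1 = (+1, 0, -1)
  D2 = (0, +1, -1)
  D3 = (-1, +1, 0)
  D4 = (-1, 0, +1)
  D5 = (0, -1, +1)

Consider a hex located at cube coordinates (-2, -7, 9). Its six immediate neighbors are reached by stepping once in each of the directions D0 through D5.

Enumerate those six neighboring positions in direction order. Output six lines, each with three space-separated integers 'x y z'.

Answer: -1 -8 9
-1 -7 8
-2 -6 8
-3 -6 9
-3 -7 10
-2 -8 10

Derivation:
Center: (-2, -7, 9). Add each direction:
  D0: (-2, -7, 9) + (1, -1, 0) = (-1, -8, 9)
  D1: (-2, -7, 9) + (1, 0, -1) = (-1, -7, 8)
  D2: (-2, -7, 9) + (0, 1, -1) = (-2, -6, 8)
  D3: (-2, -7, 9) + (-1, 1, 0) = (-3, -6, 9)
  D4: (-2, -7, 9) + (-1, 0, 1) = (-3, -7, 10)
  D5: (-2, -7, 9) + (0, -1, 1) = (-2, -8, 10)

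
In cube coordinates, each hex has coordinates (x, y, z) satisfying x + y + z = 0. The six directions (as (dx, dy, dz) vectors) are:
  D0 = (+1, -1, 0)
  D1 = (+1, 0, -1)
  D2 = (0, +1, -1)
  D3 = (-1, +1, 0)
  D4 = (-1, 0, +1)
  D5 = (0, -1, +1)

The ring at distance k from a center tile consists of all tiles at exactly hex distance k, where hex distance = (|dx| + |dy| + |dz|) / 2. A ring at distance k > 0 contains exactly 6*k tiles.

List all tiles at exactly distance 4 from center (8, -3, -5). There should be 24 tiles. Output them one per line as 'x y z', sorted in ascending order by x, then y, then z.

Walk ring at distance 4 from (8, -3, -5):
Start at center + D4*4 = (4, -3, -1)
  hex 0: (4, -3, -1)
  hex 1: (5, -4, -1)
  hex 2: (6, -5, -1)
  hex 3: (7, -6, -1)
  hex 4: (8, -7, -1)
  hex 5: (9, -7, -2)
  hex 6: (10, -7, -3)
  hex 7: (11, -7, -4)
  hex 8: (12, -7, -5)
  hex 9: (12, -6, -6)
  hex 10: (12, -5, -7)
  hex 11: (12, -4, -8)
  hex 12: (12, -3, -9)
  hex 13: (11, -2, -9)
  hex 14: (10, -1, -9)
  hex 15: (9, 0, -9)
  hex 16: (8, 1, -9)
  hex 17: (7, 1, -8)
  hex 18: (6, 1, -7)
  hex 19: (5, 1, -6)
  hex 20: (4, 1, -5)
  hex 21: (4, 0, -4)
  hex 22: (4, -1, -3)
  hex 23: (4, -2, -2)
Sorted: 24 hexes.

Answer: 4 -3 -1
4 -2 -2
4 -1 -3
4 0 -4
4 1 -5
5 -4 -1
5 1 -6
6 -5 -1
6 1 -7
7 -6 -1
7 1 -8
8 -7 -1
8 1 -9
9 -7 -2
9 0 -9
10 -7 -3
10 -1 -9
11 -7 -4
11 -2 -9
12 -7 -5
12 -6 -6
12 -5 -7
12 -4 -8
12 -3 -9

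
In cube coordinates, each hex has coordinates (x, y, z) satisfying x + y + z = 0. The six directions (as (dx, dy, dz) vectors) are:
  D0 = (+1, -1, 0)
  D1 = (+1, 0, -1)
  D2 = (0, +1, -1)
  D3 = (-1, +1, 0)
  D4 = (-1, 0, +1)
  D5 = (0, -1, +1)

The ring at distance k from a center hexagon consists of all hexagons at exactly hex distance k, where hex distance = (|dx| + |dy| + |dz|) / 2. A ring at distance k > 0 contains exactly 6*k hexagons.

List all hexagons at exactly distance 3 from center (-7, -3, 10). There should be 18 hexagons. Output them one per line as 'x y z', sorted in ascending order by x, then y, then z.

Answer: -10 -3 13
-10 -2 12
-10 -1 11
-10 0 10
-9 -4 13
-9 0 9
-8 -5 13
-8 0 8
-7 -6 13
-7 0 7
-6 -6 12
-6 -1 7
-5 -6 11
-5 -2 7
-4 -6 10
-4 -5 9
-4 -4 8
-4 -3 7

Derivation:
Walk ring at distance 3 from (-7, -3, 10):
Start at center + D4*3 = (-10, -3, 13)
  hex 0: (-10, -3, 13)
  hex 1: (-9, -4, 13)
  hex 2: (-8, -5, 13)
  hex 3: (-7, -6, 13)
  hex 4: (-6, -6, 12)
  hex 5: (-5, -6, 11)
  hex 6: (-4, -6, 10)
  hex 7: (-4, -5, 9)
  hex 8: (-4, -4, 8)
  hex 9: (-4, -3, 7)
  hex 10: (-5, -2, 7)
  hex 11: (-6, -1, 7)
  hex 12: (-7, 0, 7)
  hex 13: (-8, 0, 8)
  hex 14: (-9, 0, 9)
  hex 15: (-10, 0, 10)
  hex 16: (-10, -1, 11)
  hex 17: (-10, -2, 12)
Sorted: 18 hexes.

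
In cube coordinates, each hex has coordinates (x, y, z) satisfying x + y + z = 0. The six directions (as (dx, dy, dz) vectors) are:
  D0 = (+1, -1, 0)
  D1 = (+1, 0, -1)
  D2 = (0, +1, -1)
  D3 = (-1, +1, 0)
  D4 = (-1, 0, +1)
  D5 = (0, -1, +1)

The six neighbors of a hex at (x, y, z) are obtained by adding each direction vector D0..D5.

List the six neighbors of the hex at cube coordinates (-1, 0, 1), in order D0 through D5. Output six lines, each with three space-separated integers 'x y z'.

Center: (-1, 0, 1). Add each direction:
  D0: (-1, 0, 1) + (1, -1, 0) = (0, -1, 1)
  D1: (-1, 0, 1) + (1, 0, -1) = (0, 0, 0)
  D2: (-1, 0, 1) + (0, 1, -1) = (-1, 1, 0)
  D3: (-1, 0, 1) + (-1, 1, 0) = (-2, 1, 1)
  D4: (-1, 0, 1) + (-1, 0, 1) = (-2, 0, 2)
  D5: (-1, 0, 1) + (0, -1, 1) = (-1, -1, 2)

Answer: 0 -1 1
0 0 0
-1 1 0
-2 1 1
-2 0 2
-1 -1 2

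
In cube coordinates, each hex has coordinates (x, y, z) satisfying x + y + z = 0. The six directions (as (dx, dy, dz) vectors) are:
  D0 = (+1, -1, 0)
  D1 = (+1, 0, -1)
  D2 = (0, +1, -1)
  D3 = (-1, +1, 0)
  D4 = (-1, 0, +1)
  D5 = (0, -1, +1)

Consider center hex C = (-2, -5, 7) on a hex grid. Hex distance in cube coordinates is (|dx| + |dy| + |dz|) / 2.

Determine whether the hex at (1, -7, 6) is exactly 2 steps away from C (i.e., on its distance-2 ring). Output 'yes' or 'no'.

Answer: no

Derivation:
|px - cx| = |1 - (-2)| = 3
|py - cy| = |-7 - (-5)| = 2
|pz - cz| = |6 - 7| = 1
distance = (3+2+1)/2 = 6/2 = 3
radius = 2; distance != radius -> no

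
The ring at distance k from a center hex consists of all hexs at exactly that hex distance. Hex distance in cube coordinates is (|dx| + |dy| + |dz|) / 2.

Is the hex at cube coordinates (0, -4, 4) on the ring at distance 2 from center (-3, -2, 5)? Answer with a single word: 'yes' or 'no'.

|px - cx| = |0 - (-3)| = 3
|py - cy| = |-4 - (-2)| = 2
|pz - cz| = |4 - 5| = 1
distance = (3+2+1)/2 = 6/2 = 3
radius = 2; distance != radius -> no

Answer: no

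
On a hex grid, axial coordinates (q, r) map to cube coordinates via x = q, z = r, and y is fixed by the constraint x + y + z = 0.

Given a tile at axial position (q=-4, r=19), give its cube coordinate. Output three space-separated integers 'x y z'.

Answer: -4 -15 19

Derivation:
x = q = -4
z = r = 19
y = -x - z = -(-4) - (19) = -15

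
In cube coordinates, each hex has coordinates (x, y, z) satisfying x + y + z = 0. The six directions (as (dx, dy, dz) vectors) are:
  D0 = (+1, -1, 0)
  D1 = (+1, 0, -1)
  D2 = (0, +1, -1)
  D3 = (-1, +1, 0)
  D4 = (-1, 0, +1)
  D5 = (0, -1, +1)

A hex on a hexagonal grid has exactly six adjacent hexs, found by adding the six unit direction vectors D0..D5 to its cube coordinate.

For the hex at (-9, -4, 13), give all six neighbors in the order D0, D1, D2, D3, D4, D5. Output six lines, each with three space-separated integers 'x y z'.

Center: (-9, -4, 13). Add each direction:
  D0: (-9, -4, 13) + (1, -1, 0) = (-8, -5, 13)
  D1: (-9, -4, 13) + (1, 0, -1) = (-8, -4, 12)
  D2: (-9, -4, 13) + (0, 1, -1) = (-9, -3, 12)
  D3: (-9, -4, 13) + (-1, 1, 0) = (-10, -3, 13)
  D4: (-9, -4, 13) + (-1, 0, 1) = (-10, -4, 14)
  D5: (-9, -4, 13) + (0, -1, 1) = (-9, -5, 14)

Answer: -8 -5 13
-8 -4 12
-9 -3 12
-10 -3 13
-10 -4 14
-9 -5 14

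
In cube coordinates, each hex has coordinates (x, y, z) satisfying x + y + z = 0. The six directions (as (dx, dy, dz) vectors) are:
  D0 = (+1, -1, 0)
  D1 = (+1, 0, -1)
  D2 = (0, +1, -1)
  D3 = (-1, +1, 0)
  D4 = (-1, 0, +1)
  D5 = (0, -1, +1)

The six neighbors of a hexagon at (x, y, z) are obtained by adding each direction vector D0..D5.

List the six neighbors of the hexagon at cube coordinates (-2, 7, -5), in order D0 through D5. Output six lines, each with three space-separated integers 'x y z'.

Answer: -1 6 -5
-1 7 -6
-2 8 -6
-3 8 -5
-3 7 -4
-2 6 -4

Derivation:
Center: (-2, 7, -5). Add each direction:
  D0: (-2, 7, -5) + (1, -1, 0) = (-1, 6, -5)
  D1: (-2, 7, -5) + (1, 0, -1) = (-1, 7, -6)
  D2: (-2, 7, -5) + (0, 1, -1) = (-2, 8, -6)
  D3: (-2, 7, -5) + (-1, 1, 0) = (-3, 8, -5)
  D4: (-2, 7, -5) + (-1, 0, 1) = (-3, 7, -4)
  D5: (-2, 7, -5) + (0, -1, 1) = (-2, 6, -4)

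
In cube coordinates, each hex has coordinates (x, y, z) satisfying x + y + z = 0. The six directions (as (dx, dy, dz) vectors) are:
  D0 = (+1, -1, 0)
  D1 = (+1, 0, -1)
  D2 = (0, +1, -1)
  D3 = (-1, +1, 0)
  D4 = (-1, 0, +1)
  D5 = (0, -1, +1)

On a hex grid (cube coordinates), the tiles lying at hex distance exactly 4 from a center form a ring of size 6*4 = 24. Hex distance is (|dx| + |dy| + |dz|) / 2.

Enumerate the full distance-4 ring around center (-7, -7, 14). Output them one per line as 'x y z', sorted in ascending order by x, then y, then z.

Walk ring at distance 4 from (-7, -7, 14):
Start at center + D4*4 = (-11, -7, 18)
  hex 0: (-11, -7, 18)
  hex 1: (-10, -8, 18)
  hex 2: (-9, -9, 18)
  hex 3: (-8, -10, 18)
  hex 4: (-7, -11, 18)
  hex 5: (-6, -11, 17)
  hex 6: (-5, -11, 16)
  hex 7: (-4, -11, 15)
  hex 8: (-3, -11, 14)
  hex 9: (-3, -10, 13)
  hex 10: (-3, -9, 12)
  hex 11: (-3, -8, 11)
  hex 12: (-3, -7, 10)
  hex 13: (-4, -6, 10)
  hex 14: (-5, -5, 10)
  hex 15: (-6, -4, 10)
  hex 16: (-7, -3, 10)
  hex 17: (-8, -3, 11)
  hex 18: (-9, -3, 12)
  hex 19: (-10, -3, 13)
  hex 20: (-11, -3, 14)
  hex 21: (-11, -4, 15)
  hex 22: (-11, -5, 16)
  hex 23: (-11, -6, 17)
Sorted: 24 hexes.

Answer: -11 -7 18
-11 -6 17
-11 -5 16
-11 -4 15
-11 -3 14
-10 -8 18
-10 -3 13
-9 -9 18
-9 -3 12
-8 -10 18
-8 -3 11
-7 -11 18
-7 -3 10
-6 -11 17
-6 -4 10
-5 -11 16
-5 -5 10
-4 -11 15
-4 -6 10
-3 -11 14
-3 -10 13
-3 -9 12
-3 -8 11
-3 -7 10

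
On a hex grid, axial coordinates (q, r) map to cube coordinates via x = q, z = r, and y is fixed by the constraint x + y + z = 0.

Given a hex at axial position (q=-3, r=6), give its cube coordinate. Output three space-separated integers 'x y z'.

Answer: -3 -3 6

Derivation:
x = q = -3
z = r = 6
y = -x - z = -(-3) - (6) = -3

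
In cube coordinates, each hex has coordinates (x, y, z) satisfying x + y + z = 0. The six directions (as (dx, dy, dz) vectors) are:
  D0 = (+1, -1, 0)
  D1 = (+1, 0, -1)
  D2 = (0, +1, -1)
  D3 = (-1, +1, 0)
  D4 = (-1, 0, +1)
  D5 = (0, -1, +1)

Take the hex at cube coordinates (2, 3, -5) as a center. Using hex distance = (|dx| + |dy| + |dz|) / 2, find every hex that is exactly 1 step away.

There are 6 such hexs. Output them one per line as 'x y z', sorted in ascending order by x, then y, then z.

Walk ring at distance 1 from (2, 3, -5):
Start at center + D4*1 = (1, 3, -4)
  hex 0: (1, 3, -4)
  hex 1: (2, 2, -4)
  hex 2: (3, 2, -5)
  hex 3: (3, 3, -6)
  hex 4: (2, 4, -6)
  hex 5: (1, 4, -5)
Sorted: 6 hexes.

Answer: 1 3 -4
1 4 -5
2 2 -4
2 4 -6
3 2 -5
3 3 -6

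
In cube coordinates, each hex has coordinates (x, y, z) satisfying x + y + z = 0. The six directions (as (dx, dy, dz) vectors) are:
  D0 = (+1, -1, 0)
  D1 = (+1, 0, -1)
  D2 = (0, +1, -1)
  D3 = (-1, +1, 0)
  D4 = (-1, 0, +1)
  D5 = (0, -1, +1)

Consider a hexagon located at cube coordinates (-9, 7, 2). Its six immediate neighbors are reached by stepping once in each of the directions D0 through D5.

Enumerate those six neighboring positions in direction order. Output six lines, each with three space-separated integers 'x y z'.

Answer: -8 6 2
-8 7 1
-9 8 1
-10 8 2
-10 7 3
-9 6 3

Derivation:
Center: (-9, 7, 2). Add each direction:
  D0: (-9, 7, 2) + (1, -1, 0) = (-8, 6, 2)
  D1: (-9, 7, 2) + (1, 0, -1) = (-8, 7, 1)
  D2: (-9, 7, 2) + (0, 1, -1) = (-9, 8, 1)
  D3: (-9, 7, 2) + (-1, 1, 0) = (-10, 8, 2)
  D4: (-9, 7, 2) + (-1, 0, 1) = (-10, 7, 3)
  D5: (-9, 7, 2) + (0, -1, 1) = (-9, 6, 3)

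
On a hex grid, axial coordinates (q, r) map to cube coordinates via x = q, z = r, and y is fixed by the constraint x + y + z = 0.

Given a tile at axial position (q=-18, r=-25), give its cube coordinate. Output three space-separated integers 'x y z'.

Answer: -18 43 -25

Derivation:
x = q = -18
z = r = -25
y = -x - z = -(-18) - (-25) = 43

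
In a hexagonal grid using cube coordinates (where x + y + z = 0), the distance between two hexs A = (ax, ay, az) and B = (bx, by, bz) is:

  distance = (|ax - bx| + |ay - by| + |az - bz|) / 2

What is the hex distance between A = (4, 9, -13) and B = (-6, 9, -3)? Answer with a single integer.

|ax - bx| = |4 - (-6)| = 10
|ay - by| = |9 - 9| = 0
|az - bz| = |-13 - (-3)| = 10
distance = (10 + 0 + 10) / 2 = 20 / 2 = 10

Answer: 10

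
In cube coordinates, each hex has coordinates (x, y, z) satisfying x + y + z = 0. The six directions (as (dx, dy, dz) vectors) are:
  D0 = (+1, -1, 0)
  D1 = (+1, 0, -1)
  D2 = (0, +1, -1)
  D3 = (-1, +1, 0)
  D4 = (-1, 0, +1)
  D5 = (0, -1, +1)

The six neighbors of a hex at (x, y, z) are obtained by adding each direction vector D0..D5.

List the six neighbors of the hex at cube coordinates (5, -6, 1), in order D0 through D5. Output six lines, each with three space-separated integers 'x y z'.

Center: (5, -6, 1). Add each direction:
  D0: (5, -6, 1) + (1, -1, 0) = (6, -7, 1)
  D1: (5, -6, 1) + (1, 0, -1) = (6, -6, 0)
  D2: (5, -6, 1) + (0, 1, -1) = (5, -5, 0)
  D3: (5, -6, 1) + (-1, 1, 0) = (4, -5, 1)
  D4: (5, -6, 1) + (-1, 0, 1) = (4, -6, 2)
  D5: (5, -6, 1) + (0, -1, 1) = (5, -7, 2)

Answer: 6 -7 1
6 -6 0
5 -5 0
4 -5 1
4 -6 2
5 -7 2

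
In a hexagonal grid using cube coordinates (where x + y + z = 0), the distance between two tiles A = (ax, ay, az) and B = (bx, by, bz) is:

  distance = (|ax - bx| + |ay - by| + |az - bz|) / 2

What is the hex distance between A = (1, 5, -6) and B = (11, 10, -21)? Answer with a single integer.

|ax - bx| = |1 - 11| = 10
|ay - by| = |5 - 10| = 5
|az - bz| = |-6 - (-21)| = 15
distance = (10 + 5 + 15) / 2 = 30 / 2 = 15

Answer: 15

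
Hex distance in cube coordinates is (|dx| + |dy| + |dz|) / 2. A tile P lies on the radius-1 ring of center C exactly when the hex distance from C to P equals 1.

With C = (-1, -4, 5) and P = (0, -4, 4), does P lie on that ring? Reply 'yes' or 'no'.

Answer: yes

Derivation:
|px - cx| = |0 - (-1)| = 1
|py - cy| = |-4 - (-4)| = 0
|pz - cz| = |4 - 5| = 1
distance = (1+0+1)/2 = 2/2 = 1
radius = 1; distance == radius -> yes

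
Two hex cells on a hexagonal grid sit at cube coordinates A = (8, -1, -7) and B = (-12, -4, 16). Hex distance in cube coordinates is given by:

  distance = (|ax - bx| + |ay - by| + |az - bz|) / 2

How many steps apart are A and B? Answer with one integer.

Answer: 23

Derivation:
|ax - bx| = |8 - (-12)| = 20
|ay - by| = |-1 - (-4)| = 3
|az - bz| = |-7 - 16| = 23
distance = (20 + 3 + 23) / 2 = 46 / 2 = 23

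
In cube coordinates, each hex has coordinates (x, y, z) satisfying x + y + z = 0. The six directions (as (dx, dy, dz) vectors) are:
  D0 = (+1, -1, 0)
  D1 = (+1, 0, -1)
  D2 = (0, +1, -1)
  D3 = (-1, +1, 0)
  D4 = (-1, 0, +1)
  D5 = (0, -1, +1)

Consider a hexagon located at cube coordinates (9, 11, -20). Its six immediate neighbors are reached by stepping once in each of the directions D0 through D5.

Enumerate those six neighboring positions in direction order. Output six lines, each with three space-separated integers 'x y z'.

Answer: 10 10 -20
10 11 -21
9 12 -21
8 12 -20
8 11 -19
9 10 -19

Derivation:
Center: (9, 11, -20). Add each direction:
  D0: (9, 11, -20) + (1, -1, 0) = (10, 10, -20)
  D1: (9, 11, -20) + (1, 0, -1) = (10, 11, -21)
  D2: (9, 11, -20) + (0, 1, -1) = (9, 12, -21)
  D3: (9, 11, -20) + (-1, 1, 0) = (8, 12, -20)
  D4: (9, 11, -20) + (-1, 0, 1) = (8, 11, -19)
  D5: (9, 11, -20) + (0, -1, 1) = (9, 10, -19)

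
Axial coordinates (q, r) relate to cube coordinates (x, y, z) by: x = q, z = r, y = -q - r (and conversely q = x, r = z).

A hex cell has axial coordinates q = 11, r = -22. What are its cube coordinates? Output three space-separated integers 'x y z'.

x = q = 11
z = r = -22
y = -x - z = -(11) - (-22) = 11

Answer: 11 11 -22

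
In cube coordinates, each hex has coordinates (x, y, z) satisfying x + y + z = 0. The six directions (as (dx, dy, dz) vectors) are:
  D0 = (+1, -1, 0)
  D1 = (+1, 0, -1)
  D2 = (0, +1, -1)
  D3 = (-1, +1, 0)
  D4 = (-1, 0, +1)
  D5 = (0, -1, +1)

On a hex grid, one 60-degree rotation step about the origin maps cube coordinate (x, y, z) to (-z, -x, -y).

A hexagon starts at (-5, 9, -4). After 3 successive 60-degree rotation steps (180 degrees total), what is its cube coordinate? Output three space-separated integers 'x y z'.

Start: (-5, 9, -4)
Step 1: (-5, 9, -4) -> (-(-4), -(-5), -(9)) = (4, 5, -9)
Step 2: (4, 5, -9) -> (-(-9), -(4), -(5)) = (9, -4, -5)
Step 3: (9, -4, -5) -> (-(-5), -(9), -(-4)) = (5, -9, 4)

Answer: 5 -9 4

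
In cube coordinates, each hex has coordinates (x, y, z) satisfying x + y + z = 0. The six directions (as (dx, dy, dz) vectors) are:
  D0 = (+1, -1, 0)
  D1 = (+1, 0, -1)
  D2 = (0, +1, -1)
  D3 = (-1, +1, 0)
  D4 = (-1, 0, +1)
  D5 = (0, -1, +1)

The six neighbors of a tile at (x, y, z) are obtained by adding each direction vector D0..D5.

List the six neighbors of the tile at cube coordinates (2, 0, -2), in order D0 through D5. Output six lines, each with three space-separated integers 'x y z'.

Answer: 3 -1 -2
3 0 -3
2 1 -3
1 1 -2
1 0 -1
2 -1 -1

Derivation:
Center: (2, 0, -2). Add each direction:
  D0: (2, 0, -2) + (1, -1, 0) = (3, -1, -2)
  D1: (2, 0, -2) + (1, 0, -1) = (3, 0, -3)
  D2: (2, 0, -2) + (0, 1, -1) = (2, 1, -3)
  D3: (2, 0, -2) + (-1, 1, 0) = (1, 1, -2)
  D4: (2, 0, -2) + (-1, 0, 1) = (1, 0, -1)
  D5: (2, 0, -2) + (0, -1, 1) = (2, -1, -1)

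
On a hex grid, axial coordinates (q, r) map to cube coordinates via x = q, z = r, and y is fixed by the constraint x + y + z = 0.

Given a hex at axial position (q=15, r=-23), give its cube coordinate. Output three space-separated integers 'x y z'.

Answer: 15 8 -23

Derivation:
x = q = 15
z = r = -23
y = -x - z = -(15) - (-23) = 8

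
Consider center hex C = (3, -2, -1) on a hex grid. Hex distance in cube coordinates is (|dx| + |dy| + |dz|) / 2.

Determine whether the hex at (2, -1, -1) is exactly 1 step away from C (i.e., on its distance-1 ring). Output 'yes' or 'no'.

Answer: yes

Derivation:
|px - cx| = |2 - 3| = 1
|py - cy| = |-1 - (-2)| = 1
|pz - cz| = |-1 - (-1)| = 0
distance = (1+1+0)/2 = 2/2 = 1
radius = 1; distance == radius -> yes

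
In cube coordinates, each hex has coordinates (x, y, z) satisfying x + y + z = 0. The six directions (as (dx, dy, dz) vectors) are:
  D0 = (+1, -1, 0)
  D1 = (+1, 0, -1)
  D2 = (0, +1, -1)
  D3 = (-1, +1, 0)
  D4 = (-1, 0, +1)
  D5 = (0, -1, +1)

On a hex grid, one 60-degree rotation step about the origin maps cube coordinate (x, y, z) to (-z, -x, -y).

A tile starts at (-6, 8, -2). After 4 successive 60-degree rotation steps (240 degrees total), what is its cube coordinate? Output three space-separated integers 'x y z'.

Start: (-6, 8, -2)
Step 1: (-6, 8, -2) -> (-(-2), -(-6), -(8)) = (2, 6, -8)
Step 2: (2, 6, -8) -> (-(-8), -(2), -(6)) = (8, -2, -6)
Step 3: (8, -2, -6) -> (-(-6), -(8), -(-2)) = (6, -8, 2)
Step 4: (6, -8, 2) -> (-(2), -(6), -(-8)) = (-2, -6, 8)

Answer: -2 -6 8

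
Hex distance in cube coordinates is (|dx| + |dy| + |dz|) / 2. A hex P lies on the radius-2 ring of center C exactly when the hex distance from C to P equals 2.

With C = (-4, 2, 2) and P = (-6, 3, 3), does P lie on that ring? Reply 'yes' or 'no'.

Answer: yes

Derivation:
|px - cx| = |-6 - (-4)| = 2
|py - cy| = |3 - 2| = 1
|pz - cz| = |3 - 2| = 1
distance = (2+1+1)/2 = 4/2 = 2
radius = 2; distance == radius -> yes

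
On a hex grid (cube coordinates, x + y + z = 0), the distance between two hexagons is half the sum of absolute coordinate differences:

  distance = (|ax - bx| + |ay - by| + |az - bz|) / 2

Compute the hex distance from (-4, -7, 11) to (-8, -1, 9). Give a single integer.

|ax - bx| = |-4 - (-8)| = 4
|ay - by| = |-7 - (-1)| = 6
|az - bz| = |11 - 9| = 2
distance = (4 + 6 + 2) / 2 = 12 / 2 = 6

Answer: 6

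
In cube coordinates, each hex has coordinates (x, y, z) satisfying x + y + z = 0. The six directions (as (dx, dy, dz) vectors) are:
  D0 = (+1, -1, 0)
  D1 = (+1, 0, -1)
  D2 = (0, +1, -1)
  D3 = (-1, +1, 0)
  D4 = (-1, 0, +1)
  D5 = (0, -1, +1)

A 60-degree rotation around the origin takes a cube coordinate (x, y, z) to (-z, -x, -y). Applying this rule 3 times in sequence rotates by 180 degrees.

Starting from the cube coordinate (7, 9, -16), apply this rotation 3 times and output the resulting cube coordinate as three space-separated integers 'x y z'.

Start: (7, 9, -16)
Step 1: (7, 9, -16) -> (-(-16), -(7), -(9)) = (16, -7, -9)
Step 2: (16, -7, -9) -> (-(-9), -(16), -(-7)) = (9, -16, 7)
Step 3: (9, -16, 7) -> (-(7), -(9), -(-16)) = (-7, -9, 16)

Answer: -7 -9 16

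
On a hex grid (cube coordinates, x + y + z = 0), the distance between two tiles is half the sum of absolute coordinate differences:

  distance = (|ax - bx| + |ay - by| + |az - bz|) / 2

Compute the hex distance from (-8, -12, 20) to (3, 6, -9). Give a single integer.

|ax - bx| = |-8 - 3| = 11
|ay - by| = |-12 - 6| = 18
|az - bz| = |20 - (-9)| = 29
distance = (11 + 18 + 29) / 2 = 58 / 2 = 29

Answer: 29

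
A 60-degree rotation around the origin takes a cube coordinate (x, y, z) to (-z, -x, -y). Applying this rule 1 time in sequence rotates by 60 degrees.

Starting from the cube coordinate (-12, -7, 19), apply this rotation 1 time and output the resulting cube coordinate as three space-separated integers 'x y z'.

Start: (-12, -7, 19)
Step 1: (-12, -7, 19) -> (-(19), -(-12), -(-7)) = (-19, 12, 7)

Answer: -19 12 7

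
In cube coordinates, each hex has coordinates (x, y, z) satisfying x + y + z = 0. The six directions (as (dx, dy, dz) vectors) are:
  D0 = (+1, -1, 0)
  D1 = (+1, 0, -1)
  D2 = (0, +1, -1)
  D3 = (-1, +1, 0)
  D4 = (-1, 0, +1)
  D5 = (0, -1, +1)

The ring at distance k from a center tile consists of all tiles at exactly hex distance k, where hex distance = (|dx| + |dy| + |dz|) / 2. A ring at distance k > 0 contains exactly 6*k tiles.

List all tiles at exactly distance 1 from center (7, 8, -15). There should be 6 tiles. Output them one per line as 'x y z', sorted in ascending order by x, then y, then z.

Walk ring at distance 1 from (7, 8, -15):
Start at center + D4*1 = (6, 8, -14)
  hex 0: (6, 8, -14)
  hex 1: (7, 7, -14)
  hex 2: (8, 7, -15)
  hex 3: (8, 8, -16)
  hex 4: (7, 9, -16)
  hex 5: (6, 9, -15)
Sorted: 6 hexes.

Answer: 6 8 -14
6 9 -15
7 7 -14
7 9 -16
8 7 -15
8 8 -16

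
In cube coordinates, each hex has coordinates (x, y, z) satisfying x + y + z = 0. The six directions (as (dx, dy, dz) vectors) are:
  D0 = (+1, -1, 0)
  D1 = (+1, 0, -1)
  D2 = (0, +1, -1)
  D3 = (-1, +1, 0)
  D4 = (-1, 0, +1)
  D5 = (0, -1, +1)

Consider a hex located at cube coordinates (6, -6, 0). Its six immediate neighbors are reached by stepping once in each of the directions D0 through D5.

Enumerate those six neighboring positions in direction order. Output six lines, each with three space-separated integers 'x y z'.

Answer: 7 -7 0
7 -6 -1
6 -5 -1
5 -5 0
5 -6 1
6 -7 1

Derivation:
Center: (6, -6, 0). Add each direction:
  D0: (6, -6, 0) + (1, -1, 0) = (7, -7, 0)
  D1: (6, -6, 0) + (1, 0, -1) = (7, -6, -1)
  D2: (6, -6, 0) + (0, 1, -1) = (6, -5, -1)
  D3: (6, -6, 0) + (-1, 1, 0) = (5, -5, 0)
  D4: (6, -6, 0) + (-1, 0, 1) = (5, -6, 1)
  D5: (6, -6, 0) + (0, -1, 1) = (6, -7, 1)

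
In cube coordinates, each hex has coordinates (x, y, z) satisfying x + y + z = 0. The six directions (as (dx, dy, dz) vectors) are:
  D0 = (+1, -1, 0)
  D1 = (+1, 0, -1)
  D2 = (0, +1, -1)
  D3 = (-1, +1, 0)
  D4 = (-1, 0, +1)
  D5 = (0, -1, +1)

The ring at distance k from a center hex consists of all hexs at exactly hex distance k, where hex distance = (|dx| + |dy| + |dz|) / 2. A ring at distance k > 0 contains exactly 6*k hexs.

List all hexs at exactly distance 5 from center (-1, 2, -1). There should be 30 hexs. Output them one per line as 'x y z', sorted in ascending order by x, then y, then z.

Walk ring at distance 5 from (-1, 2, -1):
Start at center + D4*5 = (-6, 2, 4)
  hex 0: (-6, 2, 4)
  hex 1: (-5, 1, 4)
  hex 2: (-4, 0, 4)
  hex 3: (-3, -1, 4)
  hex 4: (-2, -2, 4)
  hex 5: (-1, -3, 4)
  hex 6: (0, -3, 3)
  hex 7: (1, -3, 2)
  hex 8: (2, -3, 1)
  hex 9: (3, -3, 0)
  hex 10: (4, -3, -1)
  hex 11: (4, -2, -2)
  hex 12: (4, -1, -3)
  hex 13: (4, 0, -4)
  hex 14: (4, 1, -5)
  hex 15: (4, 2, -6)
  hex 16: (3, 3, -6)
  hex 17: (2, 4, -6)
  hex 18: (1, 5, -6)
  hex 19: (0, 6, -6)
  hex 20: (-1, 7, -6)
  hex 21: (-2, 7, -5)
  hex 22: (-3, 7, -4)
  hex 23: (-4, 7, -3)
  hex 24: (-5, 7, -2)
  hex 25: (-6, 7, -1)
  hex 26: (-6, 6, 0)
  hex 27: (-6, 5, 1)
  hex 28: (-6, 4, 2)
  hex 29: (-6, 3, 3)
Sorted: 30 hexes.

Answer: -6 2 4
-6 3 3
-6 4 2
-6 5 1
-6 6 0
-6 7 -1
-5 1 4
-5 7 -2
-4 0 4
-4 7 -3
-3 -1 4
-3 7 -4
-2 -2 4
-2 7 -5
-1 -3 4
-1 7 -6
0 -3 3
0 6 -6
1 -3 2
1 5 -6
2 -3 1
2 4 -6
3 -3 0
3 3 -6
4 -3 -1
4 -2 -2
4 -1 -3
4 0 -4
4 1 -5
4 2 -6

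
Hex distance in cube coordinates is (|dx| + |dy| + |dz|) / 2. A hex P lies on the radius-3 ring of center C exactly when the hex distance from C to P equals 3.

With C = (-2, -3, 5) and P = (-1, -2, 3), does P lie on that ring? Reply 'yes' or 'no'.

Answer: no

Derivation:
|px - cx| = |-1 - (-2)| = 1
|py - cy| = |-2 - (-3)| = 1
|pz - cz| = |3 - 5| = 2
distance = (1+1+2)/2 = 4/2 = 2
radius = 3; distance != radius -> no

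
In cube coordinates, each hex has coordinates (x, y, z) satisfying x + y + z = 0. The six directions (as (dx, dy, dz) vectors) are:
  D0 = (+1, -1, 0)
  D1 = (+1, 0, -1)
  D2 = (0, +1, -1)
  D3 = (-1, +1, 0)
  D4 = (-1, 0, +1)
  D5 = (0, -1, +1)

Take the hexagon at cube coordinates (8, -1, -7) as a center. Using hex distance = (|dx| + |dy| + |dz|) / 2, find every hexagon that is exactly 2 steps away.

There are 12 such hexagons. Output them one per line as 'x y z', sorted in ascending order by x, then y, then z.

Walk ring at distance 2 from (8, -1, -7):
Start at center + D4*2 = (6, -1, -5)
  hex 0: (6, -1, -5)
  hex 1: (7, -2, -5)
  hex 2: (8, -3, -5)
  hex 3: (9, -3, -6)
  hex 4: (10, -3, -7)
  hex 5: (10, -2, -8)
  hex 6: (10, -1, -9)
  hex 7: (9, 0, -9)
  hex 8: (8, 1, -9)
  hex 9: (7, 1, -8)
  hex 10: (6, 1, -7)
  hex 11: (6, 0, -6)
Sorted: 12 hexes.

Answer: 6 -1 -5
6 0 -6
6 1 -7
7 -2 -5
7 1 -8
8 -3 -5
8 1 -9
9 -3 -6
9 0 -9
10 -3 -7
10 -2 -8
10 -1 -9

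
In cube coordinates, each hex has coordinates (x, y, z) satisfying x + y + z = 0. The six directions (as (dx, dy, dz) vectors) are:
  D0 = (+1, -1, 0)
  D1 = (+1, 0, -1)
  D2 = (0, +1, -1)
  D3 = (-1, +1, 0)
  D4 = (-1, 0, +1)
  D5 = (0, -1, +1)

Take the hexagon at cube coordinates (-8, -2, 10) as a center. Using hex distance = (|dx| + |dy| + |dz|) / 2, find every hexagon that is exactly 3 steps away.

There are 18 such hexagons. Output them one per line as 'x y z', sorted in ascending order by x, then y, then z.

Walk ring at distance 3 from (-8, -2, 10):
Start at center + D4*3 = (-11, -2, 13)
  hex 0: (-11, -2, 13)
  hex 1: (-10, -3, 13)
  hex 2: (-9, -4, 13)
  hex 3: (-8, -5, 13)
  hex 4: (-7, -5, 12)
  hex 5: (-6, -5, 11)
  hex 6: (-5, -5, 10)
  hex 7: (-5, -4, 9)
  hex 8: (-5, -3, 8)
  hex 9: (-5, -2, 7)
  hex 10: (-6, -1, 7)
  hex 11: (-7, 0, 7)
  hex 12: (-8, 1, 7)
  hex 13: (-9, 1, 8)
  hex 14: (-10, 1, 9)
  hex 15: (-11, 1, 10)
  hex 16: (-11, 0, 11)
  hex 17: (-11, -1, 12)
Sorted: 18 hexes.

Answer: -11 -2 13
-11 -1 12
-11 0 11
-11 1 10
-10 -3 13
-10 1 9
-9 -4 13
-9 1 8
-8 -5 13
-8 1 7
-7 -5 12
-7 0 7
-6 -5 11
-6 -1 7
-5 -5 10
-5 -4 9
-5 -3 8
-5 -2 7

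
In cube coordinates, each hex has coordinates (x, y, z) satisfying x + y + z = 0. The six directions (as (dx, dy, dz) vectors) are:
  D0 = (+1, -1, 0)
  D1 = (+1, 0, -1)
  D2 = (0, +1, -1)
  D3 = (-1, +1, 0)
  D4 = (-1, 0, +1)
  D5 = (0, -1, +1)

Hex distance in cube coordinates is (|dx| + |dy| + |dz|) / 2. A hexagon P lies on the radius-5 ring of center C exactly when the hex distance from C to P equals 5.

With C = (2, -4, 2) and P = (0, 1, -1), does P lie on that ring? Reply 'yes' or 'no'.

|px - cx| = |0 - 2| = 2
|py - cy| = |1 - (-4)| = 5
|pz - cz| = |-1 - 2| = 3
distance = (2+5+3)/2 = 10/2 = 5
radius = 5; distance == radius -> yes

Answer: yes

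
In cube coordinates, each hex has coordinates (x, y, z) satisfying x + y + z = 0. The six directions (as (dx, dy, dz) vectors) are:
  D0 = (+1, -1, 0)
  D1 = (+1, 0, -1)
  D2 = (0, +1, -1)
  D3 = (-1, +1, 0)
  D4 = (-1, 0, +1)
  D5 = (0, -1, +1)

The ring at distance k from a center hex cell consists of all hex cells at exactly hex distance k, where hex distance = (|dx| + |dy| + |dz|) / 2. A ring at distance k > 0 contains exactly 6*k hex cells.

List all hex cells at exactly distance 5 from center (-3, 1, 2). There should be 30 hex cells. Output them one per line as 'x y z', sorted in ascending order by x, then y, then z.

Answer: -8 1 7
-8 2 6
-8 3 5
-8 4 4
-8 5 3
-8 6 2
-7 0 7
-7 6 1
-6 -1 7
-6 6 0
-5 -2 7
-5 6 -1
-4 -3 7
-4 6 -2
-3 -4 7
-3 6 -3
-2 -4 6
-2 5 -3
-1 -4 5
-1 4 -3
0 -4 4
0 3 -3
1 -4 3
1 2 -3
2 -4 2
2 -3 1
2 -2 0
2 -1 -1
2 0 -2
2 1 -3

Derivation:
Walk ring at distance 5 from (-3, 1, 2):
Start at center + D4*5 = (-8, 1, 7)
  hex 0: (-8, 1, 7)
  hex 1: (-7, 0, 7)
  hex 2: (-6, -1, 7)
  hex 3: (-5, -2, 7)
  hex 4: (-4, -3, 7)
  hex 5: (-3, -4, 7)
  hex 6: (-2, -4, 6)
  hex 7: (-1, -4, 5)
  hex 8: (0, -4, 4)
  hex 9: (1, -4, 3)
  hex 10: (2, -4, 2)
  hex 11: (2, -3, 1)
  hex 12: (2, -2, 0)
  hex 13: (2, -1, -1)
  hex 14: (2, 0, -2)
  hex 15: (2, 1, -3)
  hex 16: (1, 2, -3)
  hex 17: (0, 3, -3)
  hex 18: (-1, 4, -3)
  hex 19: (-2, 5, -3)
  hex 20: (-3, 6, -3)
  hex 21: (-4, 6, -2)
  hex 22: (-5, 6, -1)
  hex 23: (-6, 6, 0)
  hex 24: (-7, 6, 1)
  hex 25: (-8, 6, 2)
  hex 26: (-8, 5, 3)
  hex 27: (-8, 4, 4)
  hex 28: (-8, 3, 5)
  hex 29: (-8, 2, 6)
Sorted: 30 hexes.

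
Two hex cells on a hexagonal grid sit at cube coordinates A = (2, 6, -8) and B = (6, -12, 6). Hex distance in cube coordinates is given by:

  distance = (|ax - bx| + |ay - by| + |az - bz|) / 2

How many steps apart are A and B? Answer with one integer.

Answer: 18

Derivation:
|ax - bx| = |2 - 6| = 4
|ay - by| = |6 - (-12)| = 18
|az - bz| = |-8 - 6| = 14
distance = (4 + 18 + 14) / 2 = 36 / 2 = 18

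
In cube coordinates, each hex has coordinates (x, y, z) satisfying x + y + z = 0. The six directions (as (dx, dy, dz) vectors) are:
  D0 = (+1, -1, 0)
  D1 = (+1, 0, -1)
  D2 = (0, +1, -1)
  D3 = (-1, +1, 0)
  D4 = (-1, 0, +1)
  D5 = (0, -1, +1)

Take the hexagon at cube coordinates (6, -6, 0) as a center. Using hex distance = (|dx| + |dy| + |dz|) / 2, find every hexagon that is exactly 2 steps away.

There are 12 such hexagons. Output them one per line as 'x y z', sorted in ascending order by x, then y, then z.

Answer: 4 -6 2
4 -5 1
4 -4 0
5 -7 2
5 -4 -1
6 -8 2
6 -4 -2
7 -8 1
7 -5 -2
8 -8 0
8 -7 -1
8 -6 -2

Derivation:
Walk ring at distance 2 from (6, -6, 0):
Start at center + D4*2 = (4, -6, 2)
  hex 0: (4, -6, 2)
  hex 1: (5, -7, 2)
  hex 2: (6, -8, 2)
  hex 3: (7, -8, 1)
  hex 4: (8, -8, 0)
  hex 5: (8, -7, -1)
  hex 6: (8, -6, -2)
  hex 7: (7, -5, -2)
  hex 8: (6, -4, -2)
  hex 9: (5, -4, -1)
  hex 10: (4, -4, 0)
  hex 11: (4, -5, 1)
Sorted: 12 hexes.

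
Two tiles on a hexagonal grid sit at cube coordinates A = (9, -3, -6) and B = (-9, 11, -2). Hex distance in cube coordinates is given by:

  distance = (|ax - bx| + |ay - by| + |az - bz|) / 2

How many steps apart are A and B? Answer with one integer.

Answer: 18

Derivation:
|ax - bx| = |9 - (-9)| = 18
|ay - by| = |-3 - 11| = 14
|az - bz| = |-6 - (-2)| = 4
distance = (18 + 14 + 4) / 2 = 36 / 2 = 18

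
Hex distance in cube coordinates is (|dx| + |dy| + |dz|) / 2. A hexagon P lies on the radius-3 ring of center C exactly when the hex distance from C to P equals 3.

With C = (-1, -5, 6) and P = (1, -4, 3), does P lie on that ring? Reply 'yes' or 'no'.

|px - cx| = |1 - (-1)| = 2
|py - cy| = |-4 - (-5)| = 1
|pz - cz| = |3 - 6| = 3
distance = (2+1+3)/2 = 6/2 = 3
radius = 3; distance == radius -> yes

Answer: yes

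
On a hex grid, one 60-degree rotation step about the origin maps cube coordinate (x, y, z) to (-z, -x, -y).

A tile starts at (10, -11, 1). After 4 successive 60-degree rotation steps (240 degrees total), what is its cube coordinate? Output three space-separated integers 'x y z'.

Start: (10, -11, 1)
Step 1: (10, -11, 1) -> (-(1), -(10), -(-11)) = (-1, -10, 11)
Step 2: (-1, -10, 11) -> (-(11), -(-1), -(-10)) = (-11, 1, 10)
Step 3: (-11, 1, 10) -> (-(10), -(-11), -(1)) = (-10, 11, -1)
Step 4: (-10, 11, -1) -> (-(-1), -(-10), -(11)) = (1, 10, -11)

Answer: 1 10 -11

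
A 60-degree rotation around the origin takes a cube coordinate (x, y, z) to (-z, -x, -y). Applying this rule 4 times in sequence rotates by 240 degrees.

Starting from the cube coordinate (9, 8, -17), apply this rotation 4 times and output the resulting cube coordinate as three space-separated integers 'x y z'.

Start: (9, 8, -17)
Step 1: (9, 8, -17) -> (-(-17), -(9), -(8)) = (17, -9, -8)
Step 2: (17, -9, -8) -> (-(-8), -(17), -(-9)) = (8, -17, 9)
Step 3: (8, -17, 9) -> (-(9), -(8), -(-17)) = (-9, -8, 17)
Step 4: (-9, -8, 17) -> (-(17), -(-9), -(-8)) = (-17, 9, 8)

Answer: -17 9 8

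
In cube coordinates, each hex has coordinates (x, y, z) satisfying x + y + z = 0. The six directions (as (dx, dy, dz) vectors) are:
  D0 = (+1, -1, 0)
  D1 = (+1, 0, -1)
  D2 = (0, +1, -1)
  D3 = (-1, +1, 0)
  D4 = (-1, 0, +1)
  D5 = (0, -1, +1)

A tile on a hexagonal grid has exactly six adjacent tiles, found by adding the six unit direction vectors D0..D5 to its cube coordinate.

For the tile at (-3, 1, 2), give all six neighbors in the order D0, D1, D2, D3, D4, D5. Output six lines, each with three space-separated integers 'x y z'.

Center: (-3, 1, 2). Add each direction:
  D0: (-3, 1, 2) + (1, -1, 0) = (-2, 0, 2)
  D1: (-3, 1, 2) + (1, 0, -1) = (-2, 1, 1)
  D2: (-3, 1, 2) + (0, 1, -1) = (-3, 2, 1)
  D3: (-3, 1, 2) + (-1, 1, 0) = (-4, 2, 2)
  D4: (-3, 1, 2) + (-1, 0, 1) = (-4, 1, 3)
  D5: (-3, 1, 2) + (0, -1, 1) = (-3, 0, 3)

Answer: -2 0 2
-2 1 1
-3 2 1
-4 2 2
-4 1 3
-3 0 3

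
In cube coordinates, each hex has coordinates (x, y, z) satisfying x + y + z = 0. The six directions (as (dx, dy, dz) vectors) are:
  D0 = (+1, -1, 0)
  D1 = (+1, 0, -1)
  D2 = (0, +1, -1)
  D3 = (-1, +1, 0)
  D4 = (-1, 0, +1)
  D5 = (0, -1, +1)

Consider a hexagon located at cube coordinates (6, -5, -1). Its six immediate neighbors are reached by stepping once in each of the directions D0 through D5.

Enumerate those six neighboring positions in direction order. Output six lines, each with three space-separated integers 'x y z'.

Center: (6, -5, -1). Add each direction:
  D0: (6, -5, -1) + (1, -1, 0) = (7, -6, -1)
  D1: (6, -5, -1) + (1, 0, -1) = (7, -5, -2)
  D2: (6, -5, -1) + (0, 1, -1) = (6, -4, -2)
  D3: (6, -5, -1) + (-1, 1, 0) = (5, -4, -1)
  D4: (6, -5, -1) + (-1, 0, 1) = (5, -5, 0)
  D5: (6, -5, -1) + (0, -1, 1) = (6, -6, 0)

Answer: 7 -6 -1
7 -5 -2
6 -4 -2
5 -4 -1
5 -5 0
6 -6 0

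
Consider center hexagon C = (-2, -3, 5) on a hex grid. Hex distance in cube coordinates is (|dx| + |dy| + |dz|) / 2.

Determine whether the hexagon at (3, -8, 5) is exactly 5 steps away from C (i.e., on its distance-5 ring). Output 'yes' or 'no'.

|px - cx| = |3 - (-2)| = 5
|py - cy| = |-8 - (-3)| = 5
|pz - cz| = |5 - 5| = 0
distance = (5+5+0)/2 = 10/2 = 5
radius = 5; distance == radius -> yes

Answer: yes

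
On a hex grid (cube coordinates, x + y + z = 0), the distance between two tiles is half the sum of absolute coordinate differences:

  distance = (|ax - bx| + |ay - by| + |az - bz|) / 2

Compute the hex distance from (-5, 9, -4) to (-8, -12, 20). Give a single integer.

|ax - bx| = |-5 - (-8)| = 3
|ay - by| = |9 - (-12)| = 21
|az - bz| = |-4 - 20| = 24
distance = (3 + 21 + 24) / 2 = 48 / 2 = 24

Answer: 24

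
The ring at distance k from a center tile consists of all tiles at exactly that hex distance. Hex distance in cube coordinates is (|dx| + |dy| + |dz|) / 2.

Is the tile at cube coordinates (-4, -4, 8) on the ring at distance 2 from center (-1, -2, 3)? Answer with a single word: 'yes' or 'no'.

Answer: no

Derivation:
|px - cx| = |-4 - (-1)| = 3
|py - cy| = |-4 - (-2)| = 2
|pz - cz| = |8 - 3| = 5
distance = (3+2+5)/2 = 10/2 = 5
radius = 2; distance != radius -> no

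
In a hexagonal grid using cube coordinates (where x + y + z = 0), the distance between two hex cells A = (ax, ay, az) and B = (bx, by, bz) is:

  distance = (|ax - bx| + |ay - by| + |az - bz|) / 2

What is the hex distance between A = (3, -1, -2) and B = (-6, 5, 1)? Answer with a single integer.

|ax - bx| = |3 - (-6)| = 9
|ay - by| = |-1 - 5| = 6
|az - bz| = |-2 - 1| = 3
distance = (9 + 6 + 3) / 2 = 18 / 2 = 9

Answer: 9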